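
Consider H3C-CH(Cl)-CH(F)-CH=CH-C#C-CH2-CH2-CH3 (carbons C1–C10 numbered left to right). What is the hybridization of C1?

sp3

C1 has 4 σ bonds: steric number 4 → sp3.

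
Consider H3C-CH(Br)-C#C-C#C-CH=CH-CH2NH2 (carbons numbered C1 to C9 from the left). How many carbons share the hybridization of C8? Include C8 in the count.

C8 is sp2 (one π bond).
C1: sp3
C2: sp3
C3: sp
C4: sp
C5: sp
C6: sp
C7: sp2 ✓
C8: sp2 ✓
C9: sp3
2 carbons are sp2.

2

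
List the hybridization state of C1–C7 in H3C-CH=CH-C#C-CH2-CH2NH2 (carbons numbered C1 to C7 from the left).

C1 sp3, C2 sp2, C3 sp2, C4 sp, C5 sp, C6 sp3, C7 sp3

C1 is sp3: 4 σ bonds, 4 electron-density regions.
C2: 3 σ bonds, plus one π bond; 3 regions of electron density → sp2.
C3 — 3 σ bonds, plus one π bond. Steric number 3, so sp2.
C4 has 2 σ bonds, plus two π bonds: steric number 2 → sp.
C5 carries 2 σ bonds, plus two π bonds, giving a steric number of 2, so it is sp.
C6 (4 σ bonds) has steric number 4: sp3.
C7 is sp3: 4 σ bonds, 4 electron-density regions.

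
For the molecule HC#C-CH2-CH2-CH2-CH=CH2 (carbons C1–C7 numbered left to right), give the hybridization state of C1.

sp

C1: 2 σ bonds, plus two π bonds — 2 electron domains, sp.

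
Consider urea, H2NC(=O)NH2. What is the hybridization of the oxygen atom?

The oxygen atom: 1 σ bond and 2 lone pairs, plus one π bond; 3 regions of electron density → sp2.

sp2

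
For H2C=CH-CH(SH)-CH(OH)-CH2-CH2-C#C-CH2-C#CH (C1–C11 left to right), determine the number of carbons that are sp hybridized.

4

C1: sp2
C2: sp2
C3: sp3
C4: sp3
C5: sp3
C6: sp3
C7: sp ✓
C8: sp ✓
C9: sp3
C10: sp ✓
C11: sp ✓
C7, C8, C10, C11 → 4 sp carbons.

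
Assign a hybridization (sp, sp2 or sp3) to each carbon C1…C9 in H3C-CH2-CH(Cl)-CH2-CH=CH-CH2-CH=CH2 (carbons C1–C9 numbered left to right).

C1 — 4 σ bonds. Steric number 4, so sp3.
C2 (4 σ bonds) has steric number 4: sp3.
C3 carries 4 σ bonds, giving a steric number of 4, so it is sp3.
C4 is sp3: 4 σ bonds, 4 electron-density regions.
C5 — 3 σ bonds, plus one π bond. Steric number 3, so sp2.
C6 (3 σ bonds, plus one π bond) has steric number 3: sp2.
C7: 4 σ bonds — 4 electron domains, sp3.
C8: 3 σ bonds, plus one π bond; 3 regions of electron density → sp2.
C9: 3 σ bonds, plus one π bond; 3 regions of electron density → sp2.

C1 sp3, C2 sp3, C3 sp3, C4 sp3, C5 sp2, C6 sp2, C7 sp3, C8 sp2, C9 sp2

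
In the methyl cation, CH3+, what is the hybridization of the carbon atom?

Three σ bonds to H, empty p orbital → sp2, trigonal planar.

sp^2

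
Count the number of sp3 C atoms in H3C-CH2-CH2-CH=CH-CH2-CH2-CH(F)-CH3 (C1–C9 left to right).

7

C1: sp3 ✓
C2: sp3 ✓
C3: sp3 ✓
C4: sp2
C5: sp2
C6: sp3 ✓
C7: sp3 ✓
C8: sp3 ✓
C9: sp3 ✓
C1, C2, C3, C6, C7, C8, C9 → 7 sp3 carbons.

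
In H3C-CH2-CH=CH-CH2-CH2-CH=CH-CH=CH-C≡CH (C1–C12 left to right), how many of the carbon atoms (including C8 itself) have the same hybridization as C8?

6

C8 is sp2 (one π bond).
C1: sp3
C2: sp3
C3: sp2 ✓
C4: sp2 ✓
C5: sp3
C6: sp3
C7: sp2 ✓
C8: sp2 ✓
C9: sp2 ✓
C10: sp2 ✓
C11: sp
C12: sp
6 carbons are sp2.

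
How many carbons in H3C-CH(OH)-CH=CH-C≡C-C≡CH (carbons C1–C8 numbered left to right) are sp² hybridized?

2

C1: sp3
C2: sp3
C3: sp2 ✓
C4: sp2 ✓
C5: sp
C6: sp
C7: sp
C8: sp
C3, C4 → 2 sp2 carbons.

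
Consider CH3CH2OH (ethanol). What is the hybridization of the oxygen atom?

The oxygen atom (2 σ bonds and 2 lone pairs) has steric number 4: sp3.

sp³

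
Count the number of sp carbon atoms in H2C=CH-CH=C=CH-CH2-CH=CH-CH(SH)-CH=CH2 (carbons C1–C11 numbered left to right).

C1: sp2
C2: sp2
C3: sp2
C4: sp ✓
C5: sp2
C6: sp3
C7: sp2
C8: sp2
C9: sp3
C10: sp2
C11: sp2
C4 → 1 sp carbon.

1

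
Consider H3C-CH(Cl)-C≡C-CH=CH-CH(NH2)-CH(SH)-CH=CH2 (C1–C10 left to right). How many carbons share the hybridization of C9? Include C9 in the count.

C9 is sp2 (one π bond).
C1: sp3
C2: sp3
C3: sp
C4: sp
C5: sp2 ✓
C6: sp2 ✓
C7: sp3
C8: sp3
C9: sp2 ✓
C10: sp2 ✓
4 carbons are sp2.

4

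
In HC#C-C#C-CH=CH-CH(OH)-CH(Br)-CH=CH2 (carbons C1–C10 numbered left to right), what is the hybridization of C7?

C7: 4 σ bonds — 4 electron domains, sp3.

sp3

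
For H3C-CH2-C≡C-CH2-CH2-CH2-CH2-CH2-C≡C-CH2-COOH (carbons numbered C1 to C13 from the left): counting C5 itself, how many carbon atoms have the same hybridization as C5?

8

C5 is sp3 (only σ bonds).
C1: sp3 ✓
C2: sp3 ✓
C3: sp
C4: sp
C5: sp3 ✓
C6: sp3 ✓
C7: sp3 ✓
C8: sp3 ✓
C9: sp3 ✓
C10: sp
C11: sp
C12: sp3 ✓
C13: sp2
8 carbons are sp3.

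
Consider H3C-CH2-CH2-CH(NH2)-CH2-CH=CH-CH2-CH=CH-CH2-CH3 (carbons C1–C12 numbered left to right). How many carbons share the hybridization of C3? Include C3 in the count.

C3 is sp3 (only σ bonds).
C1: sp3 ✓
C2: sp3 ✓
C3: sp3 ✓
C4: sp3 ✓
C5: sp3 ✓
C6: sp2
C7: sp2
C8: sp3 ✓
C9: sp2
C10: sp2
C11: sp3 ✓
C12: sp3 ✓
8 carbons are sp3.

8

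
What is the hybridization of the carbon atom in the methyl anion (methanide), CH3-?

sp^3

Three σ bonds + one lone pair = steric number 4 → sp3, pyramidal.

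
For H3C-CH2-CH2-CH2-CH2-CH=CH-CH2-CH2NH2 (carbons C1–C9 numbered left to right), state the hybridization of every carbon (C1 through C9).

C1 sp3, C2 sp3, C3 sp3, C4 sp3, C5 sp3, C6 sp2, C7 sp2, C8 sp3, C9 sp3

C1 — 4 σ bonds. Steric number 4, so sp3.
C2 has 4 σ bonds: steric number 4 → sp3.
C3 is sp3: 4 σ bonds, 4 electron-density regions.
C4 is sp3: 4 σ bonds, 4 electron-density regions.
C5 is sp3: 4 σ bonds, 4 electron-density regions.
C6 — 3 σ bonds, plus one π bond. Steric number 3, so sp2.
C7 (3 σ bonds, plus one π bond) has steric number 3: sp2.
C8 is sp3: 4 σ bonds, 4 electron-density regions.
C9 is sp3: 4 σ bonds, 4 electron-density regions.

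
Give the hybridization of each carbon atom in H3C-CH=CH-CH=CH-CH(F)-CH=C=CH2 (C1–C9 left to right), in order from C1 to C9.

C1 sp3, C2 sp2, C3 sp2, C4 sp2, C5 sp2, C6 sp3, C7 sp2, C8 sp, C9 sp2

C1: 4 σ bonds — 4 electron domains, sp3.
C2 — 3 σ bonds, plus one π bond. Steric number 3, so sp2.
C3 has 3 σ bonds, plus one π bond: steric number 3 → sp2.
C4: 3 σ bonds, plus one π bond — 3 electron domains, sp2.
C5 (3 σ bonds, plus one π bond) has steric number 3: sp2.
C6: 4 σ bonds; 4 regions of electron density → sp3.
C7 — 3 σ bonds, plus one π bond. Steric number 3, so sp2.
C8 carries 2 σ bonds, plus two π bonds, giving a steric number of 2, so it is sp.
C9 carries 3 σ bonds, plus one π bond, giving a steric number of 3, so it is sp2.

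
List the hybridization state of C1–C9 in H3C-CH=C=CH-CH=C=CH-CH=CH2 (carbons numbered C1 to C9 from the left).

C1 — 4 σ bonds. Steric number 4, so sp3.
C2 carries 3 σ bonds, plus one π bond, giving a steric number of 3, so it is sp2.
C3 (2 σ bonds, plus two π bonds) has steric number 2: sp.
C4 has 3 σ bonds, plus one π bond: steric number 3 → sp2.
C5 — 3 σ bonds, plus one π bond. Steric number 3, so sp2.
C6 carries 2 σ bonds, plus two π bonds, giving a steric number of 2, so it is sp.
C7 — 3 σ bonds, plus one π bond. Steric number 3, so sp2.
C8 (3 σ bonds, plus one π bond) has steric number 3: sp2.
C9 (3 σ bonds, plus one π bond) has steric number 3: sp2.

C1 sp3, C2 sp2, C3 sp, C4 sp2, C5 sp2, C6 sp, C7 sp2, C8 sp2, C9 sp2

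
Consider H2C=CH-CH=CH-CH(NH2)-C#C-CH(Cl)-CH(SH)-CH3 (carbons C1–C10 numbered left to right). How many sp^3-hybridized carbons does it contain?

4

C1: sp2
C2: sp2
C3: sp2
C4: sp2
C5: sp3 ✓
C6: sp
C7: sp
C8: sp3 ✓
C9: sp3 ✓
C10: sp3 ✓
C5, C8, C9, C10 → 4 sp3 carbons.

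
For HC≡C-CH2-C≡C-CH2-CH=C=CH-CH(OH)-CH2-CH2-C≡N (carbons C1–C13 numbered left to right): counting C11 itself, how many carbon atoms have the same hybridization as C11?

5

C11 is sp3 (only σ bonds).
C1: sp
C2: sp
C3: sp3 ✓
C4: sp
C5: sp
C6: sp3 ✓
C7: sp2
C8: sp
C9: sp2
C10: sp3 ✓
C11: sp3 ✓
C12: sp3 ✓
C13: sp
5 carbons are sp3.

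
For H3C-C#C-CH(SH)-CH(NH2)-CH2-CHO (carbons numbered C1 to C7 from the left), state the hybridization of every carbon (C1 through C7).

C1 sp3, C2 sp, C3 sp, C4 sp3, C5 sp3, C6 sp3, C7 sp2

C1 (4 σ bonds) has steric number 4: sp3.
C2 carries 2 σ bonds, plus two π bonds, giving a steric number of 2, so it is sp.
C3 — 2 σ bonds, plus two π bonds. Steric number 2, so sp.
C4 has 4 σ bonds: steric number 4 → sp3.
C5 carries 4 σ bonds, giving a steric number of 4, so it is sp3.
C6: 4 σ bonds; 4 regions of electron density → sp3.
C7 carries 3 σ bonds, plus one π bond, giving a steric number of 3, so it is sp2.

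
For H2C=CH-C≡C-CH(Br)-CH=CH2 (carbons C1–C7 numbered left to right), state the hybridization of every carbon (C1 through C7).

C1 (3 σ bonds, plus one π bond) has steric number 3: sp2.
C2 — 3 σ bonds, plus one π bond. Steric number 3, so sp2.
C3 (2 σ bonds, plus two π bonds) has steric number 2: sp.
C4 has 2 σ bonds, plus two π bonds: steric number 2 → sp.
C5 is sp3: 4 σ bonds, 4 electron-density regions.
C6 is sp2: 3 σ bonds, plus one π bond, 3 electron-density regions.
C7: 3 σ bonds, plus one π bond — 3 electron domains, sp2.

C1 sp2, C2 sp2, C3 sp, C4 sp, C5 sp3, C6 sp2, C7 sp2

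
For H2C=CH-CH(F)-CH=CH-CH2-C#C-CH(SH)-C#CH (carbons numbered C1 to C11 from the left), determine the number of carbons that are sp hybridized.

C1: sp2
C2: sp2
C3: sp3
C4: sp2
C5: sp2
C6: sp3
C7: sp ✓
C8: sp ✓
C9: sp3
C10: sp ✓
C11: sp ✓
C7, C8, C10, C11 → 4 sp carbons.

4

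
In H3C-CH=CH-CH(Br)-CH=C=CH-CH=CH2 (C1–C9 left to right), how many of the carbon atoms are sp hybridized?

1

C1: sp3
C2: sp2
C3: sp2
C4: sp3
C5: sp2
C6: sp ✓
C7: sp2
C8: sp2
C9: sp2
C6 → 1 sp carbon.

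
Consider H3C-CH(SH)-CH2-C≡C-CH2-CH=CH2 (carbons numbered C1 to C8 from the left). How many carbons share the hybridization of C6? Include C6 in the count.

4

C6 is sp3 (only σ bonds).
C1: sp3 ✓
C2: sp3 ✓
C3: sp3 ✓
C4: sp
C5: sp
C6: sp3 ✓
C7: sp2
C8: sp2
4 carbons are sp3.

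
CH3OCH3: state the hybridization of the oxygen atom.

sp³

Two σ bonds + two lone pairs = steric number 4 → sp3.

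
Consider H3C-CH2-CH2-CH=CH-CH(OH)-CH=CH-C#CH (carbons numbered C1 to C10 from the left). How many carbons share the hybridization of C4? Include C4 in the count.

C4 is sp2 (one π bond).
C1: sp3
C2: sp3
C3: sp3
C4: sp2 ✓
C5: sp2 ✓
C6: sp3
C7: sp2 ✓
C8: sp2 ✓
C9: sp
C10: sp
4 carbons are sp2.

4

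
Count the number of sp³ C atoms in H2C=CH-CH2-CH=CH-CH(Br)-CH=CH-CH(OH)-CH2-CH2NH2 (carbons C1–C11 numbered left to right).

C1: sp2
C2: sp2
C3: sp3 ✓
C4: sp2
C5: sp2
C6: sp3 ✓
C7: sp2
C8: sp2
C9: sp3 ✓
C10: sp3 ✓
C11: sp3 ✓
C3, C6, C9, C10, C11 → 5 sp3 carbons.

5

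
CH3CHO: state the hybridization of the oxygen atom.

The oxygen atom: 1 σ bond and 2 lone pairs, plus one π bond — 3 electron domains, sp2.

sp2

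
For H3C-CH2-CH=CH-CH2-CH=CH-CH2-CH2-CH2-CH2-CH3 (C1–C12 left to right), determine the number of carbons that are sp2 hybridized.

C1: sp3
C2: sp3
C3: sp2 ✓
C4: sp2 ✓
C5: sp3
C6: sp2 ✓
C7: sp2 ✓
C8: sp3
C9: sp3
C10: sp3
C11: sp3
C12: sp3
C3, C4, C6, C7 → 4 sp2 carbons.

4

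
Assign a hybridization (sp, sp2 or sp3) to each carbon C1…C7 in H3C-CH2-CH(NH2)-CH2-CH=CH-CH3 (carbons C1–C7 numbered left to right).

C1 sp3, C2 sp3, C3 sp3, C4 sp3, C5 sp2, C6 sp2, C7 sp3

C1 has 4 σ bonds: steric number 4 → sp3.
C2 — 4 σ bonds. Steric number 4, so sp3.
C3 (4 σ bonds) has steric number 4: sp3.
C4: 4 σ bonds; 4 regions of electron density → sp3.
C5 carries 3 σ bonds, plus one π bond, giving a steric number of 3, so it is sp2.
C6 has 3 σ bonds, plus one π bond: steric number 3 → sp2.
C7 carries 4 σ bonds, giving a steric number of 4, so it is sp3.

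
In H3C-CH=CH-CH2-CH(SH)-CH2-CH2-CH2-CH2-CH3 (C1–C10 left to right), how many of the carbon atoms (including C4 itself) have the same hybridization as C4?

8

C4 is sp3 (only σ bonds).
C1: sp3 ✓
C2: sp2
C3: sp2
C4: sp3 ✓
C5: sp3 ✓
C6: sp3 ✓
C7: sp3 ✓
C8: sp3 ✓
C9: sp3 ✓
C10: sp3 ✓
8 carbons are sp3.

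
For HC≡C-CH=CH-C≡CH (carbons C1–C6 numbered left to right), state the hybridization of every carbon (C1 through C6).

C1 has 2 σ bonds, plus two π bonds: steric number 2 → sp.
C2 — 2 σ bonds, plus two π bonds. Steric number 2, so sp.
C3 is sp2: 3 σ bonds, plus one π bond, 3 electron-density regions.
C4: 3 σ bonds, plus one π bond — 3 electron domains, sp2.
C5: 2 σ bonds, plus two π bonds — 2 electron domains, sp.
C6 (2 σ bonds, plus two π bonds) has steric number 2: sp.

C1 sp, C2 sp, C3 sp2, C4 sp2, C5 sp, C6 sp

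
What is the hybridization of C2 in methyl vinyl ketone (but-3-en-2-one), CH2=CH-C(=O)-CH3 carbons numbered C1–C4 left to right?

sp^2

C2: 3 σ bonds, plus one π bond; 3 regions of electron density → sp2.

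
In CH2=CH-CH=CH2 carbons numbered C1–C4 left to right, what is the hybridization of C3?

C3 — 3 σ bonds, plus one π bond. Steric number 3, so sp2.

sp2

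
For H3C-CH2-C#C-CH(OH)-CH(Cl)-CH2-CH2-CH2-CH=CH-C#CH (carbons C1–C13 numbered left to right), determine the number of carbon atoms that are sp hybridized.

C1: sp3
C2: sp3
C3: sp ✓
C4: sp ✓
C5: sp3
C6: sp3
C7: sp3
C8: sp3
C9: sp3
C10: sp2
C11: sp2
C12: sp ✓
C13: sp ✓
C3, C4, C12, C13 → 4 sp carbons.

4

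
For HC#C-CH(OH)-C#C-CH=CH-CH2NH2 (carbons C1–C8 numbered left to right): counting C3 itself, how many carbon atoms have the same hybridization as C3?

C3 is sp3 (only σ bonds).
C1: sp
C2: sp
C3: sp3 ✓
C4: sp
C5: sp
C6: sp2
C7: sp2
C8: sp3 ✓
2 carbons are sp3.

2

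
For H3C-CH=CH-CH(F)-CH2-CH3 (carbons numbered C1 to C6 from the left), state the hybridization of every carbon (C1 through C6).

C1 (4 σ bonds) has steric number 4: sp3.
C2: 3 σ bonds, plus one π bond; 3 regions of electron density → sp2.
C3: 3 σ bonds, plus one π bond; 3 regions of electron density → sp2.
C4 carries 4 σ bonds, giving a steric number of 4, so it is sp3.
C5 is sp3: 4 σ bonds, 4 electron-density regions.
C6 — 4 σ bonds. Steric number 4, so sp3.

C1 sp3, C2 sp2, C3 sp2, C4 sp3, C5 sp3, C6 sp3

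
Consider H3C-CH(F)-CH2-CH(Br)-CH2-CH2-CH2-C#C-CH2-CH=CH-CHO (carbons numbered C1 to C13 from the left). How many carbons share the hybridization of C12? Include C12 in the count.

C12 is sp2 (one π bond).
C1: sp3
C2: sp3
C3: sp3
C4: sp3
C5: sp3
C6: sp3
C7: sp3
C8: sp
C9: sp
C10: sp3
C11: sp2 ✓
C12: sp2 ✓
C13: sp2 ✓
3 carbons are sp2.

3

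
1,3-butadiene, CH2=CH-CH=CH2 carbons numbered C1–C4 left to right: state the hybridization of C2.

sp²

C2 — 3 σ bonds, plus one π bond. Steric number 3, so sp2.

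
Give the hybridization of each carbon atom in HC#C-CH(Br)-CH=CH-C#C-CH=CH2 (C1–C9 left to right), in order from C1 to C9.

C1 (2 σ bonds, plus two π bonds) has steric number 2: sp.
C2 is sp: 2 σ bonds, plus two π bonds, 2 electron-density regions.
C3 (4 σ bonds) has steric number 4: sp3.
C4 has 3 σ bonds, plus one π bond: steric number 3 → sp2.
C5: 3 σ bonds, plus one π bond; 3 regions of electron density → sp2.
C6: 2 σ bonds, plus two π bonds; 2 regions of electron density → sp.
C7 is sp: 2 σ bonds, plus two π bonds, 2 electron-density regions.
C8 is sp2: 3 σ bonds, plus one π bond, 3 electron-density regions.
C9 carries 3 σ bonds, plus one π bond, giving a steric number of 3, so it is sp2.

C1 sp, C2 sp, C3 sp3, C4 sp2, C5 sp2, C6 sp, C7 sp, C8 sp2, C9 sp2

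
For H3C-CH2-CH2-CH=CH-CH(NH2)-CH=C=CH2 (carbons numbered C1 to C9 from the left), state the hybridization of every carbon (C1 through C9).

C1 sp3, C2 sp3, C3 sp3, C4 sp2, C5 sp2, C6 sp3, C7 sp2, C8 sp, C9 sp2

C1 carries 4 σ bonds, giving a steric number of 4, so it is sp3.
C2 carries 4 σ bonds, giving a steric number of 4, so it is sp3.
C3 carries 4 σ bonds, giving a steric number of 4, so it is sp3.
C4 (3 σ bonds, plus one π bond) has steric number 3: sp2.
C5: 3 σ bonds, plus one π bond — 3 electron domains, sp2.
C6 (4 σ bonds) has steric number 4: sp3.
C7 (3 σ bonds, plus one π bond) has steric number 3: sp2.
C8 carries 2 σ bonds, plus two π bonds, giving a steric number of 2, so it is sp.
C9 — 3 σ bonds, plus one π bond. Steric number 3, so sp2.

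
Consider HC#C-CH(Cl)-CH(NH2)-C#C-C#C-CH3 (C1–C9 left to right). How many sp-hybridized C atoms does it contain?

C1: sp ✓
C2: sp ✓
C3: sp3
C4: sp3
C5: sp ✓
C6: sp ✓
C7: sp ✓
C8: sp ✓
C9: sp3
C1, C2, C5, C6, C7, C8 → 6 sp carbons.

6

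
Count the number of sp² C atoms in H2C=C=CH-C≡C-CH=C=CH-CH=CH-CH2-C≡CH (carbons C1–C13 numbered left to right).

6

C1: sp2 ✓
C2: sp
C3: sp2 ✓
C4: sp
C5: sp
C6: sp2 ✓
C7: sp
C8: sp2 ✓
C9: sp2 ✓
C10: sp2 ✓
C11: sp3
C12: sp
C13: sp
C1, C3, C6, C8, C9, C10 → 6 sp2 carbons.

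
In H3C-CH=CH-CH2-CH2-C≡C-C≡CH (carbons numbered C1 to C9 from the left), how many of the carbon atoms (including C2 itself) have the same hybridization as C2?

C2 is sp2 (one π bond).
C1: sp3
C2: sp2 ✓
C3: sp2 ✓
C4: sp3
C5: sp3
C6: sp
C7: sp
C8: sp
C9: sp
2 carbons are sp2.

2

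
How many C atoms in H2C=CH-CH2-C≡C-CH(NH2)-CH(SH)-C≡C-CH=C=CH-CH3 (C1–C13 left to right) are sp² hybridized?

4

C1: sp2 ✓
C2: sp2 ✓
C3: sp3
C4: sp
C5: sp
C6: sp3
C7: sp3
C8: sp
C9: sp
C10: sp2 ✓
C11: sp
C12: sp2 ✓
C13: sp3
C1, C2, C10, C12 → 4 sp2 carbons.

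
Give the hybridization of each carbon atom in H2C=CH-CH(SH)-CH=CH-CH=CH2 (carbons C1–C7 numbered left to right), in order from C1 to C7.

C1: 3 σ bonds, plus one π bond; 3 regions of electron density → sp2.
C2 — 3 σ bonds, plus one π bond. Steric number 3, so sp2.
C3: 4 σ bonds — 4 electron domains, sp3.
C4 — 3 σ bonds, plus one π bond. Steric number 3, so sp2.
C5: 3 σ bonds, plus one π bond; 3 regions of electron density → sp2.
C6 — 3 σ bonds, plus one π bond. Steric number 3, so sp2.
C7 carries 3 σ bonds, plus one π bond, giving a steric number of 3, so it is sp2.

C1 sp2, C2 sp2, C3 sp3, C4 sp2, C5 sp2, C6 sp2, C7 sp2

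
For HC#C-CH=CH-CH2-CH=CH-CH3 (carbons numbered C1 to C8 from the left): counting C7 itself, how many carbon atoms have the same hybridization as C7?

4

C7 is sp2 (one π bond).
C1: sp
C2: sp
C3: sp2 ✓
C4: sp2 ✓
C5: sp3
C6: sp2 ✓
C7: sp2 ✓
C8: sp3
4 carbons are sp2.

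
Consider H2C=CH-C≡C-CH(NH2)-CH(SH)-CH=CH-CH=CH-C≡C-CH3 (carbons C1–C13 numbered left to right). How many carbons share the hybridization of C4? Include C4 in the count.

C4 is sp (two π bonds).
C1: sp2
C2: sp2
C3: sp ✓
C4: sp ✓
C5: sp3
C6: sp3
C7: sp2
C8: sp2
C9: sp2
C10: sp2
C11: sp ✓
C12: sp ✓
C13: sp3
4 carbons are sp.

4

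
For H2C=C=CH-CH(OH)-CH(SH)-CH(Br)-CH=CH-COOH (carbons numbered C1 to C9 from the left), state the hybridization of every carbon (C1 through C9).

C1 — 3 σ bonds, plus one π bond. Steric number 3, so sp2.
C2 carries 2 σ bonds, plus two π bonds, giving a steric number of 2, so it is sp.
C3 — 3 σ bonds, plus one π bond. Steric number 3, so sp2.
C4 (4 σ bonds) has steric number 4: sp3.
C5 carries 4 σ bonds, giving a steric number of 4, so it is sp3.
C6: 4 σ bonds; 4 regions of electron density → sp3.
C7 has 3 σ bonds, plus one π bond: steric number 3 → sp2.
C8 (3 σ bonds, plus one π bond) has steric number 3: sp2.
C9 carries 3 σ bonds, plus one π bond, giving a steric number of 3, so it is sp2.

C1 sp2, C2 sp, C3 sp2, C4 sp3, C5 sp3, C6 sp3, C7 sp2, C8 sp2, C9 sp2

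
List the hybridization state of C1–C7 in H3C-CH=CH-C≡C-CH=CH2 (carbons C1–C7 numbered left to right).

C1 sp3, C2 sp2, C3 sp2, C4 sp, C5 sp, C6 sp2, C7 sp2

C1 has 4 σ bonds: steric number 4 → sp3.
C2: 3 σ bonds, plus one π bond — 3 electron domains, sp2.
C3: 3 σ bonds, plus one π bond — 3 electron domains, sp2.
C4 — 2 σ bonds, plus two π bonds. Steric number 2, so sp.
C5: 2 σ bonds, plus two π bonds; 2 regions of electron density → sp.
C6 is sp2: 3 σ bonds, plus one π bond, 3 electron-density regions.
C7 (3 σ bonds, plus one π bond) has steric number 3: sp2.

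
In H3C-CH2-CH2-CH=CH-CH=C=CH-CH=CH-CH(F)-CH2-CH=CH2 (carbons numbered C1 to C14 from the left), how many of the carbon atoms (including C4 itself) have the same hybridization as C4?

8

C4 is sp2 (one π bond).
C1: sp3
C2: sp3
C3: sp3
C4: sp2 ✓
C5: sp2 ✓
C6: sp2 ✓
C7: sp
C8: sp2 ✓
C9: sp2 ✓
C10: sp2 ✓
C11: sp3
C12: sp3
C13: sp2 ✓
C14: sp2 ✓
8 carbons are sp2.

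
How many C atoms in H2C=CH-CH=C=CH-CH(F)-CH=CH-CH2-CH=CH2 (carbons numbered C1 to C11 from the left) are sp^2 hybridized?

8

C1: sp2 ✓
C2: sp2 ✓
C3: sp2 ✓
C4: sp
C5: sp2 ✓
C6: sp3
C7: sp2 ✓
C8: sp2 ✓
C9: sp3
C10: sp2 ✓
C11: sp2 ✓
C1, C2, C3, C5, C7, C8, C10, C11 → 8 sp2 carbons.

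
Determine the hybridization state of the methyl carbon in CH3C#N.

The methyl carbon carries 4 σ bonds, giving a steric number of 4, so it is sp3.

sp³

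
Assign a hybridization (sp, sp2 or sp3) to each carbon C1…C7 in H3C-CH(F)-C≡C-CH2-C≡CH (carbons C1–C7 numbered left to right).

C1 sp3, C2 sp3, C3 sp, C4 sp, C5 sp3, C6 sp, C7 sp

C1 is sp3: 4 σ bonds, 4 electron-density regions.
C2 is sp3: 4 σ bonds, 4 electron-density regions.
C3 (2 σ bonds, plus two π bonds) has steric number 2: sp.
C4: 2 σ bonds, plus two π bonds — 2 electron domains, sp.
C5 has 4 σ bonds: steric number 4 → sp3.
C6 (2 σ bonds, plus two π bonds) has steric number 2: sp.
C7 is sp: 2 σ bonds, plus two π bonds, 2 electron-density regions.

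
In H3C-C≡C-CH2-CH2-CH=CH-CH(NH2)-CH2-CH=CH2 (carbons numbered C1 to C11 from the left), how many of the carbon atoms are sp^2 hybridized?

4

C1: sp3
C2: sp
C3: sp
C4: sp3
C5: sp3
C6: sp2 ✓
C7: sp2 ✓
C8: sp3
C9: sp3
C10: sp2 ✓
C11: sp2 ✓
C6, C7, C10, C11 → 4 sp2 carbons.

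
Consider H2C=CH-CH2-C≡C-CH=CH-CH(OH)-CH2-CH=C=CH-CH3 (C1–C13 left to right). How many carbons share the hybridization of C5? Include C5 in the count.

C5 is sp (two π bonds).
C1: sp2
C2: sp2
C3: sp3
C4: sp ✓
C5: sp ✓
C6: sp2
C7: sp2
C8: sp3
C9: sp3
C10: sp2
C11: sp ✓
C12: sp2
C13: sp3
3 carbons are sp.

3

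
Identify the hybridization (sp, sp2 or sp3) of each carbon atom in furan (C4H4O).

sp2

Each carbon atom carries 3 σ bonds, plus one π bond, giving a steric number of 3, so it is sp2.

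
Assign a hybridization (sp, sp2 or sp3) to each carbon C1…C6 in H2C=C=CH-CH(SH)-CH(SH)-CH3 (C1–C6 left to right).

C1 (3 σ bonds, plus one π bond) has steric number 3: sp2.
C2 has 2 σ bonds, plus two π bonds: steric number 2 → sp.
C3: 3 σ bonds, plus one π bond; 3 regions of electron density → sp2.
C4: 4 σ bonds; 4 regions of electron density → sp3.
C5 — 4 σ bonds. Steric number 4, so sp3.
C6 — 4 σ bonds. Steric number 4, so sp3.

C1 sp2, C2 sp, C3 sp2, C4 sp3, C5 sp3, C6 sp3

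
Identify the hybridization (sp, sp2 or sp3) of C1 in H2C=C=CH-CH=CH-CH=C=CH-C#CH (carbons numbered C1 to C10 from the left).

C1: 3 σ bonds, plus one π bond — 3 electron domains, sp2.

sp²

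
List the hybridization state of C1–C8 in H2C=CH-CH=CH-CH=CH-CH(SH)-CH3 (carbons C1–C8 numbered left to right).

C1 carries 3 σ bonds, plus one π bond, giving a steric number of 3, so it is sp2.
C2 carries 3 σ bonds, plus one π bond, giving a steric number of 3, so it is sp2.
C3 has 3 σ bonds, plus one π bond: steric number 3 → sp2.
C4 has 3 σ bonds, plus one π bond: steric number 3 → sp2.
C5 — 3 σ bonds, plus one π bond. Steric number 3, so sp2.
C6: 3 σ bonds, plus one π bond — 3 electron domains, sp2.
C7: 4 σ bonds; 4 regions of electron density → sp3.
C8 (4 σ bonds) has steric number 4: sp3.

C1 sp2, C2 sp2, C3 sp2, C4 sp2, C5 sp2, C6 sp2, C7 sp3, C8 sp3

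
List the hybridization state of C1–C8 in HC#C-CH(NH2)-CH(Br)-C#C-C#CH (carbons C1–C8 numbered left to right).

C1 is sp: 2 σ bonds, plus two π bonds, 2 electron-density regions.
C2: 2 σ bonds, plus two π bonds — 2 electron domains, sp.
C3 carries 4 σ bonds, giving a steric number of 4, so it is sp3.
C4: 4 σ bonds — 4 electron domains, sp3.
C5 (2 σ bonds, plus two π bonds) has steric number 2: sp.
C6 is sp: 2 σ bonds, plus two π bonds, 2 electron-density regions.
C7: 2 σ bonds, plus two π bonds; 2 regions of electron density → sp.
C8: 2 σ bonds, plus two π bonds — 2 electron domains, sp.

C1 sp, C2 sp, C3 sp3, C4 sp3, C5 sp, C6 sp, C7 sp, C8 sp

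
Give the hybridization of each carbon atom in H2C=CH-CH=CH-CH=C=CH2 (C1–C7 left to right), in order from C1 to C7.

C1 sp2, C2 sp2, C3 sp2, C4 sp2, C5 sp2, C6 sp, C7 sp2

C1 — 3 σ bonds, plus one π bond. Steric number 3, so sp2.
C2: 3 σ bonds, plus one π bond; 3 regions of electron density → sp2.
C3: 3 σ bonds, plus one π bond; 3 regions of electron density → sp2.
C4 has 3 σ bonds, plus one π bond: steric number 3 → sp2.
C5: 3 σ bonds, plus one π bond — 3 electron domains, sp2.
C6 — 2 σ bonds, plus two π bonds. Steric number 2, so sp.
C7 carries 3 σ bonds, plus one π bond, giving a steric number of 3, so it is sp2.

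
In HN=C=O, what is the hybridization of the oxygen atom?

sp2

The oxygen atom: 1 σ bond and 2 lone pairs, plus one π bond — 3 electron domains, sp2.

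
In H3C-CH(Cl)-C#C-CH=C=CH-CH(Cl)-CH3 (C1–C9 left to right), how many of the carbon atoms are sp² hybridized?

C1: sp3
C2: sp3
C3: sp
C4: sp
C5: sp2 ✓
C6: sp
C7: sp2 ✓
C8: sp3
C9: sp3
C5, C7 → 2 sp2 carbons.

2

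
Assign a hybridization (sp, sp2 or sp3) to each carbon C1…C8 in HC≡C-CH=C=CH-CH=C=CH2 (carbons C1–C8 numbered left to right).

C1 sp, C2 sp, C3 sp2, C4 sp, C5 sp2, C6 sp2, C7 sp, C8 sp2

C1 carries 2 σ bonds, plus two π bonds, giving a steric number of 2, so it is sp.
C2: 2 σ bonds, plus two π bonds; 2 regions of electron density → sp.
C3 — 3 σ bonds, plus one π bond. Steric number 3, so sp2.
C4 carries 2 σ bonds, plus two π bonds, giving a steric number of 2, so it is sp.
C5 carries 3 σ bonds, plus one π bond, giving a steric number of 3, so it is sp2.
C6 carries 3 σ bonds, plus one π bond, giving a steric number of 3, so it is sp2.
C7 is sp: 2 σ bonds, plus two π bonds, 2 electron-density regions.
C8 — 3 σ bonds, plus one π bond. Steric number 3, so sp2.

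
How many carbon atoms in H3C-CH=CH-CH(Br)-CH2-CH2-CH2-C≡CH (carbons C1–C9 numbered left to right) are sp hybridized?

C1: sp3
C2: sp2
C3: sp2
C4: sp3
C5: sp3
C6: sp3
C7: sp3
C8: sp ✓
C9: sp ✓
C8, C9 → 2 sp carbons.

2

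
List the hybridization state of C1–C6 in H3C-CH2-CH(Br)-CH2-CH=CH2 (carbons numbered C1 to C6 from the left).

C1 sp3, C2 sp3, C3 sp3, C4 sp3, C5 sp2, C6 sp2

C1 carries 4 σ bonds, giving a steric number of 4, so it is sp3.
C2: 4 σ bonds — 4 electron domains, sp3.
C3: 4 σ bonds; 4 regions of electron density → sp3.
C4 — 4 σ bonds. Steric number 4, so sp3.
C5 (3 σ bonds, plus one π bond) has steric number 3: sp2.
C6 has 3 σ bonds, plus one π bond: steric number 3 → sp2.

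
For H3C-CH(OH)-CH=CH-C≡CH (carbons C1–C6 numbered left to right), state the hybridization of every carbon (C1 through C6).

C1 is sp3: 4 σ bonds, 4 electron-density regions.
C2: 4 σ bonds — 4 electron domains, sp3.
C3: 3 σ bonds, plus one π bond — 3 electron domains, sp2.
C4 (3 σ bonds, plus one π bond) has steric number 3: sp2.
C5 has 2 σ bonds, plus two π bonds: steric number 2 → sp.
C6: 2 σ bonds, plus two π bonds — 2 electron domains, sp.

C1 sp3, C2 sp3, C3 sp2, C4 sp2, C5 sp, C6 sp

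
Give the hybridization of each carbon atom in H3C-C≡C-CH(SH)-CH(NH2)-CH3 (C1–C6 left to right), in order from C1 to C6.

C1: 4 σ bonds — 4 electron domains, sp3.
C2 is sp: 2 σ bonds, plus two π bonds, 2 electron-density regions.
C3 carries 2 σ bonds, plus two π bonds, giving a steric number of 2, so it is sp.
C4 is sp3: 4 σ bonds, 4 electron-density regions.
C5 carries 4 σ bonds, giving a steric number of 4, so it is sp3.
C6: 4 σ bonds — 4 electron domains, sp3.

C1 sp3, C2 sp, C3 sp, C4 sp3, C5 sp3, C6 sp3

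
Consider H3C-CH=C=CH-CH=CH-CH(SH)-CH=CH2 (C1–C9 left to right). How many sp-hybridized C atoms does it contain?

C1: sp3
C2: sp2
C3: sp ✓
C4: sp2
C5: sp2
C6: sp2
C7: sp3
C8: sp2
C9: sp2
C3 → 1 sp carbon.

1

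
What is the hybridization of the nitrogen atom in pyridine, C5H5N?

sp²

N has two σ bonds and one lone pair in the ring plane (steric number 3 → sp2); its p orbital contributes one electron to the aromatic π system via the C=N double bond.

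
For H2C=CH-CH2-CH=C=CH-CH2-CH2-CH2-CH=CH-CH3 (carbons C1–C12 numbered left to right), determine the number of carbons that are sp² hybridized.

6

C1: sp2 ✓
C2: sp2 ✓
C3: sp3
C4: sp2 ✓
C5: sp
C6: sp2 ✓
C7: sp3
C8: sp3
C9: sp3
C10: sp2 ✓
C11: sp2 ✓
C12: sp3
C1, C2, C4, C6, C10, C11 → 6 sp2 carbons.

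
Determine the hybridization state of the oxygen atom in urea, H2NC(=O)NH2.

sp²

The oxygen atom has 1 σ bond and 2 lone pairs, plus one π bond: steric number 3 → sp2.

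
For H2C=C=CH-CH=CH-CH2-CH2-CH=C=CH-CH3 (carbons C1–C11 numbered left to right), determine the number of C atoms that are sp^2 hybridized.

6

C1: sp2 ✓
C2: sp
C3: sp2 ✓
C4: sp2 ✓
C5: sp2 ✓
C6: sp3
C7: sp3
C8: sp2 ✓
C9: sp
C10: sp2 ✓
C11: sp3
C1, C3, C4, C5, C8, C10 → 6 sp2 carbons.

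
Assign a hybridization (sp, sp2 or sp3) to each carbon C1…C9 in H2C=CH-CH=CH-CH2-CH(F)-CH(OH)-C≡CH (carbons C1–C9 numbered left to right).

C1 carries 3 σ bonds, plus one π bond, giving a steric number of 3, so it is sp2.
C2 is sp2: 3 σ bonds, plus one π bond, 3 electron-density regions.
C3 has 3 σ bonds, plus one π bond: steric number 3 → sp2.
C4: 3 σ bonds, plus one π bond — 3 electron domains, sp2.
C5 — 4 σ bonds. Steric number 4, so sp3.
C6 carries 4 σ bonds, giving a steric number of 4, so it is sp3.
C7 (4 σ bonds) has steric number 4: sp3.
C8: 2 σ bonds, plus two π bonds — 2 electron domains, sp.
C9 carries 2 σ bonds, plus two π bonds, giving a steric number of 2, so it is sp.

C1 sp2, C2 sp2, C3 sp2, C4 sp2, C5 sp3, C6 sp3, C7 sp3, C8 sp, C9 sp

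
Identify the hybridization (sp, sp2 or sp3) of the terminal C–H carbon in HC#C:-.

The terminal C–H carbon carries 2 σ bonds, plus two π bonds, giving a steric number of 2, so it is sp.

sp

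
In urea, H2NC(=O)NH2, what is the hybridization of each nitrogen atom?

Both N lone pairs are conjugated with the C=O; planar sp2.

sp²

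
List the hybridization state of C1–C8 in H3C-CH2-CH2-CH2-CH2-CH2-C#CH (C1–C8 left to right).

C1 sp3, C2 sp3, C3 sp3, C4 sp3, C5 sp3, C6 sp3, C7 sp, C8 sp

C1 (4 σ bonds) has steric number 4: sp3.
C2 is sp3: 4 σ bonds, 4 electron-density regions.
C3 — 4 σ bonds. Steric number 4, so sp3.
C4: 4 σ bonds; 4 regions of electron density → sp3.
C5 has 4 σ bonds: steric number 4 → sp3.
C6 — 4 σ bonds. Steric number 4, so sp3.
C7 (2 σ bonds, plus two π bonds) has steric number 2: sp.
C8: 2 σ bonds, plus two π bonds; 2 regions of electron density → sp.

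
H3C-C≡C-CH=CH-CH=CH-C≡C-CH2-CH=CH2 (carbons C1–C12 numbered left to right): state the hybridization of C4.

sp²

C4: 3 σ bonds, plus one π bond — 3 electron domains, sp2.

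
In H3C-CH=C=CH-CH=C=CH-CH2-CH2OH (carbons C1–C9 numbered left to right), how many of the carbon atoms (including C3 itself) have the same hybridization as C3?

C3 is sp (two π bonds).
C1: sp3
C2: sp2
C3: sp ✓
C4: sp2
C5: sp2
C6: sp ✓
C7: sp2
C8: sp3
C9: sp3
2 carbons are sp.

2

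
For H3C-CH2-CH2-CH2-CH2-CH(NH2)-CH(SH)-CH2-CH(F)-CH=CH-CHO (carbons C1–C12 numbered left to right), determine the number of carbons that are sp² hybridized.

3

C1: sp3
C2: sp3
C3: sp3
C4: sp3
C5: sp3
C6: sp3
C7: sp3
C8: sp3
C9: sp3
C10: sp2 ✓
C11: sp2 ✓
C12: sp2 ✓
C10, C11, C12 → 3 sp2 carbons.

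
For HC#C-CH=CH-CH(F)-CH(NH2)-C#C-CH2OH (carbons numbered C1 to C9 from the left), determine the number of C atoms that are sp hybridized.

C1: sp ✓
C2: sp ✓
C3: sp2
C4: sp2
C5: sp3
C6: sp3
C7: sp ✓
C8: sp ✓
C9: sp3
C1, C2, C7, C8 → 4 sp carbons.

4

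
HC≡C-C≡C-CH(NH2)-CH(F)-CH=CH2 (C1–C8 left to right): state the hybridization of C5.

sp3

C5: 4 σ bonds; 4 regions of electron density → sp3.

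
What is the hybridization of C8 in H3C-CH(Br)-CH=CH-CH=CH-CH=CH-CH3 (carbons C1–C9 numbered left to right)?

C8: 3 σ bonds, plus one π bond; 3 regions of electron density → sp2.

sp^2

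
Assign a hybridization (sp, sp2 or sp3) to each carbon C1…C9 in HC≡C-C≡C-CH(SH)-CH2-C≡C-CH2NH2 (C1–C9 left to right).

C1 sp, C2 sp, C3 sp, C4 sp, C5 sp3, C6 sp3, C7 sp, C8 sp, C9 sp3

C1: 2 σ bonds, plus two π bonds — 2 electron domains, sp.
C2 — 2 σ bonds, plus two π bonds. Steric number 2, so sp.
C3 (2 σ bonds, plus two π bonds) has steric number 2: sp.
C4 is sp: 2 σ bonds, plus two π bonds, 2 electron-density regions.
C5 carries 4 σ bonds, giving a steric number of 4, so it is sp3.
C6 has 4 σ bonds: steric number 4 → sp3.
C7 (2 σ bonds, plus two π bonds) has steric number 2: sp.
C8 is sp: 2 σ bonds, plus two π bonds, 2 electron-density regions.
C9: 4 σ bonds — 4 electron domains, sp3.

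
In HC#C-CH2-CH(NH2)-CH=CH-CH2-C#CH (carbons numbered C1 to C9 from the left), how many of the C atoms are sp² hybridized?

2

C1: sp
C2: sp
C3: sp3
C4: sp3
C5: sp2 ✓
C6: sp2 ✓
C7: sp3
C8: sp
C9: sp
C5, C6 → 2 sp2 carbons.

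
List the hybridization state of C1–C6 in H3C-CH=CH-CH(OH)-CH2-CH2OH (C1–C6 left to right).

C1 sp3, C2 sp2, C3 sp2, C4 sp3, C5 sp3, C6 sp3

C1 — 4 σ bonds. Steric number 4, so sp3.
C2 carries 3 σ bonds, plus one π bond, giving a steric number of 3, so it is sp2.
C3 is sp2: 3 σ bonds, plus one π bond, 3 electron-density regions.
C4 — 4 σ bonds. Steric number 4, so sp3.
C5 has 4 σ bonds: steric number 4 → sp3.
C6 carries 4 σ bonds, giving a steric number of 4, so it is sp3.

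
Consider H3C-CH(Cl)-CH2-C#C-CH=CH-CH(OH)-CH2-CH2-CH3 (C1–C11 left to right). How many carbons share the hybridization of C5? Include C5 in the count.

C5 is sp (two π bonds).
C1: sp3
C2: sp3
C3: sp3
C4: sp ✓
C5: sp ✓
C6: sp2
C7: sp2
C8: sp3
C9: sp3
C10: sp3
C11: sp3
2 carbons are sp.

2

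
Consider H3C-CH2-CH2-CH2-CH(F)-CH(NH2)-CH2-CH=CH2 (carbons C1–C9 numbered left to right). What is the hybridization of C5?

sp^3

C5: 4 σ bonds — 4 electron domains, sp3.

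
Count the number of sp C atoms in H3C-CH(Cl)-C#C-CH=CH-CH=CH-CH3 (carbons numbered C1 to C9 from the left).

2

C1: sp3
C2: sp3
C3: sp ✓
C4: sp ✓
C5: sp2
C6: sp2
C7: sp2
C8: sp2
C9: sp3
C3, C4 → 2 sp carbons.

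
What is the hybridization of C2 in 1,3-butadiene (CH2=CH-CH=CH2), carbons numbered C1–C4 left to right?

sp^2

C2 (3 σ bonds, plus one π bond) has steric number 3: sp2.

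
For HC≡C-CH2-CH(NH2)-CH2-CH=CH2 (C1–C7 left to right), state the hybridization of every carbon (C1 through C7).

C1 (2 σ bonds, plus two π bonds) has steric number 2: sp.
C2 (2 σ bonds, plus two π bonds) has steric number 2: sp.
C3 (4 σ bonds) has steric number 4: sp3.
C4 carries 4 σ bonds, giving a steric number of 4, so it is sp3.
C5 is sp3: 4 σ bonds, 4 electron-density regions.
C6 — 3 σ bonds, plus one π bond. Steric number 3, so sp2.
C7: 3 σ bonds, plus one π bond; 3 regions of electron density → sp2.

C1 sp, C2 sp, C3 sp3, C4 sp3, C5 sp3, C6 sp2, C7 sp2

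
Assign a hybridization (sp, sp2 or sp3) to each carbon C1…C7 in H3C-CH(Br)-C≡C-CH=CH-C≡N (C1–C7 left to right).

C1: 4 σ bonds; 4 regions of electron density → sp3.
C2 carries 4 σ bonds, giving a steric number of 4, so it is sp3.
C3 carries 2 σ bonds, plus two π bonds, giving a steric number of 2, so it is sp.
C4: 2 σ bonds, plus two π bonds; 2 regions of electron density → sp.
C5: 3 σ bonds, plus one π bond; 3 regions of electron density → sp2.
C6 carries 3 σ bonds, plus one π bond, giving a steric number of 3, so it is sp2.
C7 is sp: 2 σ bonds, plus two π bonds, 2 electron-density regions.

C1 sp3, C2 sp3, C3 sp, C4 sp, C5 sp2, C6 sp2, C7 sp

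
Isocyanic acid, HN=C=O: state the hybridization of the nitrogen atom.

The nitrogen atom (2 σ bonds and 1 lone pair, plus one π bond) has steric number 3: sp2.

sp^2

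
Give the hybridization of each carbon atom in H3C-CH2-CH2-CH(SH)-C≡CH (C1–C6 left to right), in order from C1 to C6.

C1 sp3, C2 sp3, C3 sp3, C4 sp3, C5 sp, C6 sp

C1 is sp3: 4 σ bonds, 4 electron-density regions.
C2: 4 σ bonds; 4 regions of electron density → sp3.
C3: 4 σ bonds — 4 electron domains, sp3.
C4 has 4 σ bonds: steric number 4 → sp3.
C5: 2 σ bonds, plus two π bonds — 2 electron domains, sp.
C6 — 2 σ bonds, plus two π bonds. Steric number 2, so sp.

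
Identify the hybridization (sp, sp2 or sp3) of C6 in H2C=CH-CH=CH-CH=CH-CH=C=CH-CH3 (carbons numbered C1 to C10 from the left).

C6: 3 σ bonds, plus one π bond — 3 electron domains, sp2.

sp2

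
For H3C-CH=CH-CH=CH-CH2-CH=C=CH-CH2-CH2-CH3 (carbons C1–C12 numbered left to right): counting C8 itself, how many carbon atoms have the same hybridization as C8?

1

C8 is sp (two π bonds).
C1: sp3
C2: sp2
C3: sp2
C4: sp2
C5: sp2
C6: sp3
C7: sp2
C8: sp ✓
C9: sp2
C10: sp3
C11: sp3
C12: sp3
1 carbon is sp.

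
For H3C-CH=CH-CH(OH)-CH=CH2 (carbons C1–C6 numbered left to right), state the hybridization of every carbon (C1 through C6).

C1 sp3, C2 sp2, C3 sp2, C4 sp3, C5 sp2, C6 sp2

C1 is sp3: 4 σ bonds, 4 electron-density regions.
C2 has 3 σ bonds, plus one π bond: steric number 3 → sp2.
C3 — 3 σ bonds, plus one π bond. Steric number 3, so sp2.
C4: 4 σ bonds; 4 regions of electron density → sp3.
C5 (3 σ bonds, plus one π bond) has steric number 3: sp2.
C6: 3 σ bonds, plus one π bond — 3 electron domains, sp2.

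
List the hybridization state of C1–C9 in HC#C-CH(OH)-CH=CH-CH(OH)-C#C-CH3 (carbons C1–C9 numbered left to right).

C1 is sp: 2 σ bonds, plus two π bonds, 2 electron-density regions.
C2 is sp: 2 σ bonds, plus two π bonds, 2 electron-density regions.
C3: 4 σ bonds; 4 regions of electron density → sp3.
C4 is sp2: 3 σ bonds, plus one π bond, 3 electron-density regions.
C5 has 3 σ bonds, plus one π bond: steric number 3 → sp2.
C6 is sp3: 4 σ bonds, 4 electron-density regions.
C7 is sp: 2 σ bonds, plus two π bonds, 2 electron-density regions.
C8 has 2 σ bonds, plus two π bonds: steric number 2 → sp.
C9 has 4 σ bonds: steric number 4 → sp3.

C1 sp, C2 sp, C3 sp3, C4 sp2, C5 sp2, C6 sp3, C7 sp, C8 sp, C9 sp3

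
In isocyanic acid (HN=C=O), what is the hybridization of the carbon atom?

The carbon atom: 2 σ bonds, plus two π bonds — 2 electron domains, sp.

sp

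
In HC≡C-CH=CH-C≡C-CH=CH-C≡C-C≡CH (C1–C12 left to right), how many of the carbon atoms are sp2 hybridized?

4

C1: sp
C2: sp
C3: sp2 ✓
C4: sp2 ✓
C5: sp
C6: sp
C7: sp2 ✓
C8: sp2 ✓
C9: sp
C10: sp
C11: sp
C12: sp
C3, C4, C7, C8 → 4 sp2 carbons.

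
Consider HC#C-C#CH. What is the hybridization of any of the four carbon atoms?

Every carbon is part of a C≡C triple bond: two σ regions → sp.

sp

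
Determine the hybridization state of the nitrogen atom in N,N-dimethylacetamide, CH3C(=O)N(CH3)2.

sp²

Amide resonance: N lone pair conjugated with C=O → sp2.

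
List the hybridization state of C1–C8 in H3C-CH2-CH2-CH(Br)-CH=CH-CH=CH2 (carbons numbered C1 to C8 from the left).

C1 (4 σ bonds) has steric number 4: sp3.
C2: 4 σ bonds; 4 regions of electron density → sp3.
C3 carries 4 σ bonds, giving a steric number of 4, so it is sp3.
C4 is sp3: 4 σ bonds, 4 electron-density regions.
C5 — 3 σ bonds, plus one π bond. Steric number 3, so sp2.
C6 is sp2: 3 σ bonds, plus one π bond, 3 electron-density regions.
C7: 3 σ bonds, plus one π bond; 3 regions of electron density → sp2.
C8: 3 σ bonds, plus one π bond; 3 regions of electron density → sp2.

C1 sp3, C2 sp3, C3 sp3, C4 sp3, C5 sp2, C6 sp2, C7 sp2, C8 sp2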